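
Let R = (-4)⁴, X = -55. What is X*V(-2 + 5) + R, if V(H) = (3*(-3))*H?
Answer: 1741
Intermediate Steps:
R = 256
V(H) = -9*H
X*V(-2 + 5) + R = -(-495)*(-2 + 5) + 256 = -(-495)*3 + 256 = -55*(-27) + 256 = 1485 + 256 = 1741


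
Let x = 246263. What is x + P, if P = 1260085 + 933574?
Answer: 2439922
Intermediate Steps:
P = 2193659
x + P = 246263 + 2193659 = 2439922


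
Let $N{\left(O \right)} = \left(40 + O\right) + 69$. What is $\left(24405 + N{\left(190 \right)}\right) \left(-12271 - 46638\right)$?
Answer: $-1455287936$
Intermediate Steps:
$N{\left(O \right)} = 109 + O$
$\left(24405 + N{\left(190 \right)}\right) \left(-12271 - 46638\right) = \left(24405 + \left(109 + 190\right)\right) \left(-12271 - 46638\right) = \left(24405 + 299\right) \left(-58909\right) = 24704 \left(-58909\right) = -1455287936$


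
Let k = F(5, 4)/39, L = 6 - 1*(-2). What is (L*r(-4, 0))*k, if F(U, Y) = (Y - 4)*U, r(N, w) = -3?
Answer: 0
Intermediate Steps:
L = 8 (L = 6 + 2 = 8)
F(U, Y) = U*(-4 + Y) (F(U, Y) = (-4 + Y)*U = U*(-4 + Y))
k = 0 (k = (5*(-4 + 4))/39 = (5*0)*(1/39) = 0*(1/39) = 0)
(L*r(-4, 0))*k = (8*(-3))*0 = -24*0 = 0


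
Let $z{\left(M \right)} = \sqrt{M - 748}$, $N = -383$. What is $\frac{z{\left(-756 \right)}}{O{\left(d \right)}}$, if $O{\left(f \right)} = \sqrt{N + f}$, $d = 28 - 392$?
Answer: $\frac{4 \sqrt{7802}}{249} \approx 1.4189$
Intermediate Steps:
$d = -364$
$z{\left(M \right)} = \sqrt{-748 + M}$
$O{\left(f \right)} = \sqrt{-383 + f}$
$\frac{z{\left(-756 \right)}}{O{\left(d \right)}} = \frac{\sqrt{-748 - 756}}{\sqrt{-383 - 364}} = \frac{\sqrt{-1504}}{\sqrt{-747}} = \frac{4 i \sqrt{94}}{3 i \sqrt{83}} = 4 i \sqrt{94} \left(- \frac{i \sqrt{83}}{249}\right) = \frac{4 \sqrt{7802}}{249}$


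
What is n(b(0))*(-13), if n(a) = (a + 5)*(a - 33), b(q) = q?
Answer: 2145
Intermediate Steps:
n(a) = (-33 + a)*(5 + a) (n(a) = (5 + a)*(-33 + a) = (-33 + a)*(5 + a))
n(b(0))*(-13) = (-165 + 0**2 - 28*0)*(-13) = (-165 + 0 + 0)*(-13) = -165*(-13) = 2145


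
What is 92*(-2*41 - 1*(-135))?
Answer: 4876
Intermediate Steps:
92*(-2*41 - 1*(-135)) = 92*(-82 + 135) = 92*53 = 4876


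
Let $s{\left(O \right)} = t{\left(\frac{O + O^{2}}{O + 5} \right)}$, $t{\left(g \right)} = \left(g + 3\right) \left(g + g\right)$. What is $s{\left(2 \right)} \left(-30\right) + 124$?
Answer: $- \frac{3644}{49} \approx -74.367$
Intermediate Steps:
$t{\left(g \right)} = 2 g \left(3 + g\right)$ ($t{\left(g \right)} = \left(3 + g\right) 2 g = 2 g \left(3 + g\right)$)
$s{\left(O \right)} = \frac{2 \left(3 + \frac{O + O^{2}}{5 + O}\right) \left(O + O^{2}\right)}{5 + O}$ ($s{\left(O \right)} = 2 \frac{O + O^{2}}{O + 5} \left(3 + \frac{O + O^{2}}{O + 5}\right) = 2 \frac{O + O^{2}}{5 + O} \left(3 + \frac{O + O^{2}}{5 + O}\right) = \frac{2 \left(3 + \frac{O + O^{2}}{5 + O}\right) \left(O + O^{2}\right)}{5 + O}$)
$s{\left(2 \right)} \left(-30\right) + 124 = 2 \cdot 2 \frac{1}{\left(5 + 2\right)^{2}} \left(1 + 2\right) \left(15 + 3 \cdot 2 + 2 \left(1 + 2\right)\right) \left(-30\right) + 124 = 2 \cdot 2 \cdot \frac{1}{49} \cdot 3 \left(15 + 6 + 2 \cdot 3\right) \left(-30\right) + 124 = 2 \cdot 2 \cdot \frac{1}{49} \cdot 3 \left(15 + 6 + 6\right) \left(-30\right) + 124 = 2 \cdot 2 \cdot \frac{1}{49} \cdot 3 \cdot 27 \left(-30\right) + 124 = \frac{324}{49} \left(-30\right) + 124 = - \frac{9720}{49} + 124 = - \frac{3644}{49}$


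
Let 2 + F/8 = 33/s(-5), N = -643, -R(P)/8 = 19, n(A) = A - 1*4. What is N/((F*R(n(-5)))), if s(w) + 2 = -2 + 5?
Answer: 643/37696 ≈ 0.017058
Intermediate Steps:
n(A) = -4 + A (n(A) = A - 4 = -4 + A)
R(P) = -152 (R(P) = -8*19 = -152)
s(w) = 1 (s(w) = -2 + (-2 + 5) = -2 + 3 = 1)
F = 248 (F = -16 + 8*(33/1) = -16 + 8*(33*1) = -16 + 8*33 = -16 + 264 = 248)
N/((F*R(n(-5)))) = -643/(248*(-152)) = -643/(-37696) = -643*(-1/37696) = 643/37696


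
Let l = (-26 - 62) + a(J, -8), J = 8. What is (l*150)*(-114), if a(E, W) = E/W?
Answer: 1521900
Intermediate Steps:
l = -89 (l = (-26 - 62) + 8/(-8) = -88 + 8*(-⅛) = -88 - 1 = -89)
(l*150)*(-114) = -89*150*(-114) = -13350*(-114) = 1521900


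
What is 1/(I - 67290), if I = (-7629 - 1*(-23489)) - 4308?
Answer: -1/55738 ≈ -1.7941e-5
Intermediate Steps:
I = 11552 (I = (-7629 + 23489) - 4308 = 15860 - 4308 = 11552)
1/(I - 67290) = 1/(11552 - 67290) = 1/(-55738) = -1/55738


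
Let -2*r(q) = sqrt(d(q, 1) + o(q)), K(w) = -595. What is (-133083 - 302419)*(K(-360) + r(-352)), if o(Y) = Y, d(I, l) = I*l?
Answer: 259123690 + 1742008*I*sqrt(11) ≈ 2.5912e+8 + 5.7776e+6*I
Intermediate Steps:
r(q) = -sqrt(2)*sqrt(q)/2 (r(q) = -sqrt(q*1 + q)/2 = -sqrt(q + q)/2 = -sqrt(2)*sqrt(q)/2)
(-133083 - 302419)*(K(-360) + r(-352)) = (-133083 - 302419)*(-595 - sqrt(2)*sqrt(-352)/2) = -435502*(-595 - sqrt(2)*4*I*sqrt(22)/2) = -435502*(-595 - 4*I*sqrt(11)) = 259123690 + 1742008*I*sqrt(11)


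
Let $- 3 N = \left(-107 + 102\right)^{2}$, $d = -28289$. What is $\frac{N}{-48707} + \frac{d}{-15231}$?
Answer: $\frac{1377999248}{741856317} \approx 1.8575$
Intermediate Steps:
$N = - \frac{25}{3}$ ($N = - \frac{\left(-107 + 102\right)^{2}}{3} = - \frac{\left(-5\right)^{2}}{3} = \left(- \frac{1}{3}\right) 25 = - \frac{25}{3} \approx -8.3333$)
$\frac{N}{-48707} + \frac{d}{-15231} = - \frac{25}{3 \left(-48707\right)} - \frac{28289}{-15231} = \left(- \frac{25}{3}\right) \left(- \frac{1}{48707}\right) - - \frac{28289}{15231} = \frac{25}{146121} + \frac{28289}{15231} = \frac{1377999248}{741856317}$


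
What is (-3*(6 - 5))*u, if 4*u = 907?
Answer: -2721/4 ≈ -680.25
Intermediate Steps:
u = 907/4 (u = (¼)*907 = 907/4 ≈ 226.75)
(-3*(6 - 5))*u = -3*(6 - 5)*(907/4) = -3*1*(907/4) = -3*907/4 = -2721/4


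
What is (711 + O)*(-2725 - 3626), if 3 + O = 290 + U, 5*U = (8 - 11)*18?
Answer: -31348536/5 ≈ -6.2697e+6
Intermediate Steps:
U = -54/5 (U = ((8 - 11)*18)/5 = (-3*18)/5 = (1/5)*(-54) = -54/5 ≈ -10.800)
O = 1381/5 (O = -3 + (290 - 54/5) = -3 + 1396/5 = 1381/5 ≈ 276.20)
(711 + O)*(-2725 - 3626) = (711 + 1381/5)*(-2725 - 3626) = (4936/5)*(-6351) = -31348536/5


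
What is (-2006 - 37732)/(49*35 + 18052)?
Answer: -13246/6589 ≈ -2.0103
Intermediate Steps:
(-2006 - 37732)/(49*35 + 18052) = -39738/(1715 + 18052) = -39738/19767 = -39738*1/19767 = -13246/6589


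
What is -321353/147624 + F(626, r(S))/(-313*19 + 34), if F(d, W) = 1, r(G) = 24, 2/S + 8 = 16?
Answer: -633435971/290966904 ≈ -2.1770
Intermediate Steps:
S = ¼ (S = 2/(-8 + 16) = 2/8 = 2*(⅛) = ¼ ≈ 0.25000)
-321353/147624 + F(626, r(S))/(-313*19 + 34) = -321353/147624 + 1/(-313*19 + 34) = -321353*1/147624 + 1/(-5947 + 34) = -321353/147624 + 1/(-5913) = -321353/147624 + 1*(-1/5913) = -321353/147624 - 1/5913 = -633435971/290966904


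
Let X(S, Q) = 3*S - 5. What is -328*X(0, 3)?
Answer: 1640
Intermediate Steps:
X(S, Q) = -5 + 3*S
-328*X(0, 3) = -328*(-5 + 3*0) = -328*(-5 + 0) = -328*(-5) = 1640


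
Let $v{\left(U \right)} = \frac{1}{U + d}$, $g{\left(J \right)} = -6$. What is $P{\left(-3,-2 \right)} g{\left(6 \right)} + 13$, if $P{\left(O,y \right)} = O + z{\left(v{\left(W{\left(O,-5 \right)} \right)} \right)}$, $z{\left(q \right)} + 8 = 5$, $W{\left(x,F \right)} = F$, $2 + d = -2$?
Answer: $49$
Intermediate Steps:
$d = -4$ ($d = -2 - 2 = -4$)
$v{\left(U \right)} = \frac{1}{-4 + U}$ ($v{\left(U \right)} = \frac{1}{U - 4} = \frac{1}{-4 + U}$)
$z{\left(q \right)} = -3$ ($z{\left(q \right)} = -8 + 5 = -3$)
$P{\left(O,y \right)} = -3 + O$ ($P{\left(O,y \right)} = O - 3 = -3 + O$)
$P{\left(-3,-2 \right)} g{\left(6 \right)} + 13 = \left(-3 - 3\right) \left(-6\right) + 13 = \left(-6\right) \left(-6\right) + 13 = 36 + 13 = 49$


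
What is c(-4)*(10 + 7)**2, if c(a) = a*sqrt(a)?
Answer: -2312*I ≈ -2312.0*I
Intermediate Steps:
c(a) = a**(3/2)
c(-4)*(10 + 7)**2 = (-4)**(3/2)*(10 + 7)**2 = -8*I*17**2 = -8*I*289 = -2312*I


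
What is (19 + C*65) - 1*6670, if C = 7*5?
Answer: -4376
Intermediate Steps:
C = 35
(19 + C*65) - 1*6670 = (19 + 35*65) - 1*6670 = (19 + 2275) - 6670 = 2294 - 6670 = -4376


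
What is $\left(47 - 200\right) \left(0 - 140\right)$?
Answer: $21420$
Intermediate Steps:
$\left(47 - 200\right) \left(0 - 140\right) = \left(-153\right) \left(-140\right) = 21420$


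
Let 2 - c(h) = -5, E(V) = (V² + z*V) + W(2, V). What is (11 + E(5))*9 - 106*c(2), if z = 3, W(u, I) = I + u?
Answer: -220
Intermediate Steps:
E(V) = 2 + V² + 4*V (E(V) = (V² + 3*V) + (V + 2) = (V² + 3*V) + (2 + V) = 2 + V² + 4*V)
c(h) = 7 (c(h) = 2 - 1*(-5) = 2 + 5 = 7)
(11 + E(5))*9 - 106*c(2) = (11 + (2 + 5² + 4*5))*9 - 106*7 = (11 + (2 + 25 + 20))*9 - 742 = (11 + 47)*9 - 742 = 58*9 - 742 = 522 - 742 = -220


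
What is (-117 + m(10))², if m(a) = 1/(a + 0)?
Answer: 1366561/100 ≈ 13666.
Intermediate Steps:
m(a) = 1/a
(-117 + m(10))² = (-117 + 1/10)² = (-117 + ⅒)² = (-1169/10)² = 1366561/100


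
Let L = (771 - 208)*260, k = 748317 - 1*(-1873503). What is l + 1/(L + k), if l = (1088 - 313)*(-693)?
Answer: -1486731014999/2768200 ≈ -5.3708e+5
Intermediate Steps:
k = 2621820 (k = 748317 + 1873503 = 2621820)
L = 146380 (L = 563*260 = 146380)
l = -537075 (l = 775*(-693) = -537075)
l + 1/(L + k) = -537075 + 1/(146380 + 2621820) = -537075 + 1/2768200 = -1486731014999/2768200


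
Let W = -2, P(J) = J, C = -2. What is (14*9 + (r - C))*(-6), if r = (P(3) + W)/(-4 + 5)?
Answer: -774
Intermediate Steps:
r = 1 (r = (3 - 2)/(-4 + 5) = 1/1 = 1*1 = 1)
(14*9 + (r - C))*(-6) = (14*9 + (1 - 1*(-2)))*(-6) = (126 + (1 + 2))*(-6) = (126 + 3)*(-6) = 129*(-6) = -774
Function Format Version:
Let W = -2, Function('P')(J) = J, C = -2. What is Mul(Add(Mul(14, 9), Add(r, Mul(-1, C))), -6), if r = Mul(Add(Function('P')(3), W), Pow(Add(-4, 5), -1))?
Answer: -774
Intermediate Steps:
r = 1 (r = Mul(Add(3, -2), Pow(Add(-4, 5), -1)) = Mul(1, Pow(1, -1)) = Mul(1, 1) = 1)
Mul(Add(Mul(14, 9), Add(r, Mul(-1, C))), -6) = Mul(Add(Mul(14, 9), Add(1, Mul(-1, -2))), -6) = Mul(Add(126, Add(1, 2)), -6) = Mul(Add(126, 3), -6) = Mul(129, -6) = -774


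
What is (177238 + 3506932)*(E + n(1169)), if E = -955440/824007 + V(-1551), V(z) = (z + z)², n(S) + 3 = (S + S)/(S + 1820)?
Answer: 593967356752125412190/16754809 ≈ 3.5451e+13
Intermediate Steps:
n(S) = -3 + 2*S/(1820 + S) (n(S) = -3 + (S + S)/(S + 1820) = -3 + (2*S)/(1820 + S) = -3 + 2*S/(1820 + S))
V(z) = 4*z² (V(z) = (2*z)² = 4*z²)
E = 2642975765796/274669 (E = -955440/824007 + 4*(-1551)² = -955440*1/824007 + 4*2405601 = -318480/274669 + 9622404 = 2642975765796/274669 ≈ 9.6224e+6)
(177238 + 3506932)*(E + n(1169)) = (177238 + 3506932)*(2642975765796/274669 + (-5460 - 1*1169)/(1820 + 1169)) = 3684170*(2642975765796/274669 + (-5460 - 1169)/2989) = 3684170*(2642975765796/274669 + (1/2989)*(-6629)) = 3684170*(2642975765796/274669 - 947/427) = 3684170*(1128550391883349/117283663) = 593967356752125412190/16754809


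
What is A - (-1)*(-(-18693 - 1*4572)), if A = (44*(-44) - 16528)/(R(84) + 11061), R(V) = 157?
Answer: 130484153/5609 ≈ 23263.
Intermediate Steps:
A = -9232/5609 (A = (44*(-44) - 16528)/(157 + 11061) = (-1936 - 16528)/11218 = -18464*1/11218 = -9232/5609 ≈ -1.6459)
A - (-1)*(-(-18693 - 1*4572)) = -9232/5609 - (-1)*(-(-18693 - 1*4572)) = -9232/5609 - (-1)*(-(-18693 - 4572)) = -9232/5609 - (-1)*(-1*(-23265)) = -9232/5609 - (-1)*23265 = -9232/5609 - 1*(-23265) = -9232/5609 + 23265 = 130484153/5609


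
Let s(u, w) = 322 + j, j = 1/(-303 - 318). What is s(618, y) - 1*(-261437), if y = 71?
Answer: 162552338/621 ≈ 2.6176e+5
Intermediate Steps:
j = -1/621 (j = 1/(-621) = -1/621 ≈ -0.0016103)
s(u, w) = 199961/621 (s(u, w) = 322 - 1/621 = 199961/621)
s(618, y) - 1*(-261437) = 199961/621 - 1*(-261437) = 199961/621 + 261437 = 162552338/621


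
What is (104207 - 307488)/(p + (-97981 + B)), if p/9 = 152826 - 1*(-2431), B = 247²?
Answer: -203281/1360341 ≈ -0.14943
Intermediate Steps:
B = 61009
p = 1397313 (p = 9*(152826 - 1*(-2431)) = 9*(152826 + 2431) = 9*155257 = 1397313)
(104207 - 307488)/(p + (-97981 + B)) = (104207 - 307488)/(1397313 + (-97981 + 61009)) = -203281/(1397313 - 36972) = -203281/1360341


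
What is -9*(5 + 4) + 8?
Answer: -73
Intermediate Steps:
-9*(5 + 4) + 8 = -9*9 + 8 = -81 + 8 = -73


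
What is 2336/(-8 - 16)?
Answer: -292/3 ≈ -97.333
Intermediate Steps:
2336/(-8 - 16) = 2336/(-24) = 2336*(-1/24) = -292/3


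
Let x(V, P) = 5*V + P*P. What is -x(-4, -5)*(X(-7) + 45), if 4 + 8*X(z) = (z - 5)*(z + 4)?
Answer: -245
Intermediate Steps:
x(V, P) = P² + 5*V (x(V, P) = 5*V + P² = P² + 5*V)
X(z) = -½ + (-5 + z)*(4 + z)/8 (X(z) = -½ + ((z - 5)*(z + 4))/8 = -½ + ((-5 + z)*(4 + z))/8 = -½ + (-5 + z)*(4 + z)/8)
-x(-4, -5)*(X(-7) + 45) = -((-5)² + 5*(-4))*((-3 - ⅛*(-7) + (⅛)*(-7)²) + 45) = -(25 - 20)*((-3 + 7/8 + (⅛)*49) + 45) = -5*((-3 + 7/8 + 49/8) + 45) = -5*(4 + 45) = -5*49 = -1*245 = -245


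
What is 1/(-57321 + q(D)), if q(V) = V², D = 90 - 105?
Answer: -1/57096 ≈ -1.7514e-5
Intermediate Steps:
D = -15
1/(-57321 + q(D)) = 1/(-57321 + (-15)²) = 1/(-57321 + 225) = 1/(-57096) = -1/57096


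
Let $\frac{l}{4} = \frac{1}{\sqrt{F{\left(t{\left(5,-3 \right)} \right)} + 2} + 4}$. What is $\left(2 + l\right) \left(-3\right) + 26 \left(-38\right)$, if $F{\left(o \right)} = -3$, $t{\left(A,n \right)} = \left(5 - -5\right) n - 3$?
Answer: $- \frac{16946}{17} + \frac{12 i}{17} \approx -996.82 + 0.70588 i$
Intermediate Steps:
$t{\left(A,n \right)} = -3 + 10 n$ ($t{\left(A,n \right)} = \left(5 + 5\right) n - 3 = 10 n - 3 = -3 + 10 n$)
$l = \frac{4 \left(4 - i\right)}{17}$ ($l = \frac{4}{\sqrt{-3 + 2} + 4} = \frac{4}{\sqrt{-1} + 4} = \frac{4}{i + 4} = \frac{4}{4 + i} = 4 \frac{4 - i}{17} = \frac{4 \left(4 - i\right)}{17} \approx 0.94118 - 0.23529 i$)
$\left(2 + l\right) \left(-3\right) + 26 \left(-38\right) = \left(2 + \left(\frac{16}{17} - \frac{4 i}{17}\right)\right) \left(-3\right) + 26 \left(-38\right) = \left(\frac{50}{17} - \frac{4 i}{17}\right) \left(-3\right) - 988 = \left(- \frac{150}{17} + \frac{12 i}{17}\right) - 988 = - \frac{16946}{17} + \frac{12 i}{17}$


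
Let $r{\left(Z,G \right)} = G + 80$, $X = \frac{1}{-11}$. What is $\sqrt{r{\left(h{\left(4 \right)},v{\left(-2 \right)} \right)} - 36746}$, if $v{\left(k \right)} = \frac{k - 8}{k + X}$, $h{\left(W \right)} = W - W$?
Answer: $\frac{2 i \sqrt{4848446}}{23} \approx 191.47 i$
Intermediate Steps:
$X = - \frac{1}{11} \approx -0.090909$
$h{\left(W \right)} = 0$
$v{\left(k \right)} = \frac{-8 + k}{- \frac{1}{11} + k}$ ($v{\left(k \right)} = \frac{k - 8}{k - \frac{1}{11}} = \frac{-8 + k}{- \frac{1}{11} + k}$)
$r{\left(Z,G \right)} = 80 + G$
$\sqrt{r{\left(h{\left(4 \right)},v{\left(-2 \right)} \right)} - 36746} = \sqrt{\left(80 + \frac{11 \left(-8 - 2\right)}{-1 + 11 \left(-2\right)}\right) - 36746} = \sqrt{\left(80 + 11 \frac{1}{-1 - 22} \left(-10\right)\right) - 36746} = \sqrt{\left(80 + 11 \frac{1}{-23} \left(-10\right)\right) - 36746} = \sqrt{\left(80 + 11 \left(- \frac{1}{23}\right) \left(-10\right)\right) - 36746} = \sqrt{\left(80 + \frac{110}{23}\right) - 36746} = \sqrt{\frac{1950}{23} - 36746} = \sqrt{- \frac{843208}{23}} = \frac{2 i \sqrt{4848446}}{23}$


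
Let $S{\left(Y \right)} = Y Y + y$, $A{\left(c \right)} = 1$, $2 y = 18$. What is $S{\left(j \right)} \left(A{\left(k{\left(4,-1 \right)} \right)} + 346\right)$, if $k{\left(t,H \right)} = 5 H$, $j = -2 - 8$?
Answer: $37823$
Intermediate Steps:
$y = 9$ ($y = \frac{1}{2} \cdot 18 = 9$)
$j = -10$
$S{\left(Y \right)} = 9 + Y^{2}$ ($S{\left(Y \right)} = Y Y + 9 = Y^{2} + 9 = 9 + Y^{2}$)
$S{\left(j \right)} \left(A{\left(k{\left(4,-1 \right)} \right)} + 346\right) = \left(9 + \left(-10\right)^{2}\right) \left(1 + 346\right) = \left(9 + 100\right) 347 = 109 \cdot 347 = 37823$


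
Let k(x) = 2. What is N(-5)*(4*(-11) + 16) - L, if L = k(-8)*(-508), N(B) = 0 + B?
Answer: 1156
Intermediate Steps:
N(B) = B
L = -1016 (L = 2*(-508) = -1016)
N(-5)*(4*(-11) + 16) - L = -5*(4*(-11) + 16) - 1*(-1016) = -5*(-44 + 16) + 1016 = -5*(-28) + 1016 = 140 + 1016 = 1156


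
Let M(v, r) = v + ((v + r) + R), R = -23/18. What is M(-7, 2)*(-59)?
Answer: 14101/18 ≈ 783.39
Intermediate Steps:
R = -23/18 (R = -23*1/18 = -23/18 ≈ -1.2778)
M(v, r) = -23/18 + r + 2*v (M(v, r) = v + ((v + r) - 23/18) = v + ((r + v) - 23/18) = v + (-23/18 + r + v) = -23/18 + r + 2*v)
M(-7, 2)*(-59) = (-23/18 + 2 + 2*(-7))*(-59) = (-23/18 + 2 - 14)*(-59) = -239/18*(-59) = 14101/18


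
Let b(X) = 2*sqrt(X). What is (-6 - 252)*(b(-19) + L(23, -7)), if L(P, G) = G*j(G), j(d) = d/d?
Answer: 1806 - 516*I*sqrt(19) ≈ 1806.0 - 2249.2*I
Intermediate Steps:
j(d) = 1
L(P, G) = G (L(P, G) = G*1 = G)
(-6 - 252)*(b(-19) + L(23, -7)) = (-6 - 252)*(2*sqrt(-19) - 7) = -258*(2*(I*sqrt(19)) - 7) = -258*(2*I*sqrt(19) - 7) = -258*(-7 + 2*I*sqrt(19)) = 1806 - 516*I*sqrt(19)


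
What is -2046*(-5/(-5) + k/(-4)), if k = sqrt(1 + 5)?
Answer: -2046 + 1023*sqrt(6)/2 ≈ -793.09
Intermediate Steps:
k = sqrt(6) ≈ 2.4495
-2046*(-5/(-5) + k/(-4)) = -2046*(-5/(-5) + sqrt(6)/(-4)) = -2046*(-5*(-1/5) + sqrt(6)*(-1/4)) = -2046*(1 - sqrt(6)/4) = -2046 + 1023*sqrt(6)/2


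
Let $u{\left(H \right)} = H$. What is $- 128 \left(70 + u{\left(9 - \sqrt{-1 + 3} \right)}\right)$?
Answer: $-10112 + 128 \sqrt{2} \approx -9931.0$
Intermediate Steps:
$- 128 \left(70 + u{\left(9 - \sqrt{-1 + 3} \right)}\right) = - 128 \left(70 + \left(9 - \sqrt{-1 + 3}\right)\right) = - 128 \left(70 + \left(9 - \sqrt{2}\right)\right) = - 128 \left(79 - \sqrt{2}\right) = -10112 + 128 \sqrt{2}$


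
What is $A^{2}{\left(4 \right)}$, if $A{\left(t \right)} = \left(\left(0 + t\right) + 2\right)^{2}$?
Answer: $1296$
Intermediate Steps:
$A{\left(t \right)} = \left(2 + t\right)^{2}$ ($A{\left(t \right)} = \left(t + 2\right)^{2} = \left(2 + t\right)^{2}$)
$A^{2}{\left(4 \right)} = \left(\left(2 + 4\right)^{2}\right)^{2} = \left(6^{2}\right)^{2} = 36^{2} = 1296$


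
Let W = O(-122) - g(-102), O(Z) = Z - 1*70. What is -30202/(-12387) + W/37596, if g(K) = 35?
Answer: 377554181/155233884 ≈ 2.4322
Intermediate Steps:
O(Z) = -70 + Z (O(Z) = Z - 70 = -70 + Z)
W = -227 (W = (-70 - 122) - 1*35 = -192 - 35 = -227)
-30202/(-12387) + W/37596 = -30202/(-12387) - 227/37596 = -30202*(-1/12387) - 227*1/37596 = 30202/12387 - 227/37596 = 377554181/155233884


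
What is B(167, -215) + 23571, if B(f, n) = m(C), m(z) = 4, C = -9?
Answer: 23575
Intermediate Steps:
B(f, n) = 4
B(167, -215) + 23571 = 4 + 23571 = 23575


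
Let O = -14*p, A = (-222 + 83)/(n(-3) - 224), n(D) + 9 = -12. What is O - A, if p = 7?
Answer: -24149/245 ≈ -98.567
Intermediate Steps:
n(D) = -21 (n(D) = -9 - 12 = -21)
A = 139/245 (A = (-222 + 83)/(-21 - 224) = -139/(-245) = -139*(-1/245) = 139/245 ≈ 0.56735)
O = -98 (O = -14*7 = -98)
O - A = -98 - 1*139/245 = -98 - 139/245 = -24149/245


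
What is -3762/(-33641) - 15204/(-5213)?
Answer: 531089070/175370533 ≈ 3.0284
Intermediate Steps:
-3762/(-33641) - 15204/(-5213) = -3762*(-1/33641) - 15204*(-1/5213) = 3762/33641 + 15204/5213 = 531089070/175370533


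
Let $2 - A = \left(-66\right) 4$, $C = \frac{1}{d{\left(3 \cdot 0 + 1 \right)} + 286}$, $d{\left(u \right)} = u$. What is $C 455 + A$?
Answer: $\frac{10971}{41} \approx 267.59$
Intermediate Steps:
$C = \frac{1}{287}$ ($C = \frac{1}{\left(3 \cdot 0 + 1\right) + 286} = \frac{1}{\left(0 + 1\right) + 286} = \frac{1}{1 + 286} = \frac{1}{287} \approx 0.0034843$)
$A = 266$ ($A = 2 - \left(-66\right) 4 = 2 - -264 = 2 + 264 = 266$)
$C 455 + A = \frac{1}{287} \cdot 455 + 266 = \frac{65}{41} + 266 = \frac{10971}{41}$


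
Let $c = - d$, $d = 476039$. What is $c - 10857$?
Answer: $-486896$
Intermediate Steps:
$c = -476039$ ($c = \left(-1\right) 476039 = -476039$)
$c - 10857 = -476039 - 10857 = -486896$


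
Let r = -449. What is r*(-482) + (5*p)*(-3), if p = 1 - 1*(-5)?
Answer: 216328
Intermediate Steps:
p = 6 (p = 1 + 5 = 6)
r*(-482) + (5*p)*(-3) = -449*(-482) + (5*6)*(-3) = 216418 + 30*(-3) = 216418 - 90 = 216328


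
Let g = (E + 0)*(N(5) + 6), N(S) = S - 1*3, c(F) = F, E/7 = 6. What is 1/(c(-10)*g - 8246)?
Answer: -1/11606 ≈ -8.6162e-5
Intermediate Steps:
E = 42 (E = 7*6 = 42)
N(S) = -3 + S (N(S) = S - 3 = -3 + S)
g = 336 (g = (42 + 0)*((-3 + 5) + 6) = 42*(2 + 6) = 42*8 = 336)
1/(c(-10)*g - 8246) = 1/(-10*336 - 8246) = 1/(-3360 - 8246) = 1/(-11606) = -1/11606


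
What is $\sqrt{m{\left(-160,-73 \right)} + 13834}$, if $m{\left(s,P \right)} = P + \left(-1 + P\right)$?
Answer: $\sqrt{13687} \approx 116.99$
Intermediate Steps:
$m{\left(s,P \right)} = -1 + 2 P$
$\sqrt{m{\left(-160,-73 \right)} + 13834} = \sqrt{\left(-1 + 2 \left(-73\right)\right) + 13834} = \sqrt{\left(-1 - 146\right) + 13834} = \sqrt{-147 + 13834} = \sqrt{13687}$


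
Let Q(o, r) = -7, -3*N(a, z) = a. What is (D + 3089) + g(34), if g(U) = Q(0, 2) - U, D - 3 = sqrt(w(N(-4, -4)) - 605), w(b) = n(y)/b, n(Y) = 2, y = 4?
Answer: 3051 + I*sqrt(2414)/2 ≈ 3051.0 + 24.566*I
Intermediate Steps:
N(a, z) = -a/3
w(b) = 2/b
D = 3 + I*sqrt(2414)/2 (D = 3 + sqrt(2/((-1/3*(-4))) - 605) = 3 + sqrt(2/(4/3) - 605) = 3 + sqrt(2*(3/4) - 605) = 3 + sqrt(3/2 - 605) = 3 + sqrt(-1207/2) = 3 + I*sqrt(2414)/2 ≈ 3.0 + 24.566*I)
g(U) = -7 - U
(D + 3089) + g(34) = ((3 + I*sqrt(2414)/2) + 3089) + (-7 - 1*34) = (3092 + I*sqrt(2414)/2) + (-7 - 34) = (3092 + I*sqrt(2414)/2) - 41 = 3051 + I*sqrt(2414)/2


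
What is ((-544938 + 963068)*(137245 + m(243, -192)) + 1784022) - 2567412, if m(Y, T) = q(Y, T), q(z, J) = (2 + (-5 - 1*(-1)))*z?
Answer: 57182257280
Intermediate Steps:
q(z, J) = -2*z (q(z, J) = (2 + (-5 + 1))*z = (2 - 4)*z = -2*z)
m(Y, T) = -2*Y
((-544938 + 963068)*(137245 + m(243, -192)) + 1784022) - 2567412 = ((-544938 + 963068)*(137245 - 2*243) + 1784022) - 2567412 = (418130*(137245 - 486) + 1784022) - 2567412 = (418130*136759 + 1784022) - 2567412 = (57183040670 + 1784022) - 2567412 = 57184824692 - 2567412 = 57182257280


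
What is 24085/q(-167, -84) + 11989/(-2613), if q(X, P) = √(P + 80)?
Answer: -11989/2613 - 24085*I/2 ≈ -4.5882 - 12043.0*I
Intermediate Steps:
q(X, P) = √(80 + P)
24085/q(-167, -84) + 11989/(-2613) = 24085/(√(80 - 84)) + 11989/(-2613) = 24085/(√(-4)) + 11989*(-1/2613) = 24085/((2*I)) - 11989/2613 = 24085*(-I/2) - 11989/2613 = -24085*I/2 - 11989/2613 = -11989/2613 - 24085*I/2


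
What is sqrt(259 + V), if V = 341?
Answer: 10*sqrt(6) ≈ 24.495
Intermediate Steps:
sqrt(259 + V) = sqrt(259 + 341) = sqrt(600) = 10*sqrt(6)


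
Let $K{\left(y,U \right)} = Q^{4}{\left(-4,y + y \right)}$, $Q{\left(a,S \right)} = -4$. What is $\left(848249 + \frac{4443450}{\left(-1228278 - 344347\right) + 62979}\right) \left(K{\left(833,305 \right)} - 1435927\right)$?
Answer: $- \frac{919225158594748542}{754823} \approx -1.2178 \cdot 10^{12}$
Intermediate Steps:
$K{\left(y,U \right)} = 256$ ($K{\left(y,U \right)} = \left(-4\right)^{4} = 256$)
$\left(848249 + \frac{4443450}{\left(-1228278 - 344347\right) + 62979}\right) \left(K{\left(833,305 \right)} - 1435927\right) = \left(848249 + \frac{4443450}{\left(-1228278 - 344347\right) + 62979}\right) \left(256 - 1435927\right) = \left(848249 + \frac{4443450}{-1572625 + 62979}\right) \left(-1435671\right) = \left(848249 + \frac{4443450}{-1509646}\right) \left(-1435671\right) = \left(848249 + 4443450 \left(- \frac{1}{1509646}\right)\right) \left(-1435671\right) = \left(848249 - \frac{2221725}{754823}\right) \left(-1435671\right) = \frac{640275633202}{754823} \left(-1435671\right) = - \frac{919225158594748542}{754823}$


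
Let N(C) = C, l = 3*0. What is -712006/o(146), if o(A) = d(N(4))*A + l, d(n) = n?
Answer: -356003/292 ≈ -1219.2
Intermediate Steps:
l = 0
o(A) = 4*A (o(A) = 4*A + 0 = 4*A)
-712006/o(146) = -712006/(4*146) = -712006/584 = -712006*1/584 = -356003/292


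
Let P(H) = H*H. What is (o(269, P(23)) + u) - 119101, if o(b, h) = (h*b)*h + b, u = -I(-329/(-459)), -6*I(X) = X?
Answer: 206986225667/2754 ≈ 7.5158e+7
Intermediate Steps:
I(X) = -X/6
u = 329/2754 (u = -(-1)*(-329/(-459))/6 = -(-1)*(-329*(-1/459))/6 = -(-1)*329/(6*459) = -1*(-329/2754) = 329/2754 ≈ 0.11946)
P(H) = H²
o(b, h) = b + b*h² (o(b, h) = (b*h)*h + b = b*h² + b = b + b*h²)
(o(269, P(23)) + u) - 119101 = (269*(1 + (23²)²) + 329/2754) - 119101 = (269*(1 + 529²) + 329/2754) - 119101 = (269*(1 + 279841) + 329/2754) - 119101 = (269*279842 + 329/2754) - 119101 = (75277498 + 329/2754) - 119101 = 207314229821/2754 - 119101 = 206986225667/2754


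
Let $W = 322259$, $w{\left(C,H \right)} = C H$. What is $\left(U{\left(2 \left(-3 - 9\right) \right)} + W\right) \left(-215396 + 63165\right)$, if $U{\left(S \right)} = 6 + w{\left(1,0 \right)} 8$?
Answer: $-49058723215$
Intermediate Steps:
$U{\left(S \right)} = 6$ ($U{\left(S \right)} = 6 + 1 \cdot 0 \cdot 8 = 6 + 0 \cdot 8 = 6 + 0 = 6$)
$\left(U{\left(2 \left(-3 - 9\right) \right)} + W\right) \left(-215396 + 63165\right) = \left(6 + 322259\right) \left(-215396 + 63165\right) = 322265 \left(-152231\right) = -49058723215$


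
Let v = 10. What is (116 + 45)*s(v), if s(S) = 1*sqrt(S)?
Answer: 161*sqrt(10) ≈ 509.13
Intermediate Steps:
s(S) = sqrt(S)
(116 + 45)*s(v) = (116 + 45)*sqrt(10) = 161*sqrt(10)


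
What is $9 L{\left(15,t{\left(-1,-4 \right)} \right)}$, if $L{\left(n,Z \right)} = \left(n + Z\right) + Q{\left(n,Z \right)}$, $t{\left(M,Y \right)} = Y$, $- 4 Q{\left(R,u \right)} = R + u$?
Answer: $\frac{297}{4} \approx 74.25$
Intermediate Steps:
$Q{\left(R,u \right)} = - \frac{R}{4} - \frac{u}{4}$ ($Q{\left(R,u \right)} = - \frac{R + u}{4} = - \frac{R}{4} - \frac{u}{4}$)
$L{\left(n,Z \right)} = \frac{3 Z}{4} + \frac{3 n}{4}$ ($L{\left(n,Z \right)} = \left(n + Z\right) - \left(\frac{Z}{4} + \frac{n}{4}\right) = \left(Z + n\right) - \left(\frac{Z}{4} + \frac{n}{4}\right) = \frac{3 Z}{4} + \frac{3 n}{4}$)
$9 L{\left(15,t{\left(-1,-4 \right)} \right)} = 9 \left(\frac{3}{4} \left(-4\right) + \frac{3}{4} \cdot 15\right) = 9 \left(-3 + \frac{45}{4}\right) = 9 \cdot \frac{33}{4} = \frac{297}{4}$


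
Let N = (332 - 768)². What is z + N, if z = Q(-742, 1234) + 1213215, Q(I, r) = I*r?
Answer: 487683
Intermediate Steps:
N = 190096 (N = (-436)² = 190096)
z = 297587 (z = -742*1234 + 1213215 = -915628 + 1213215 = 297587)
z + N = 297587 + 190096 = 487683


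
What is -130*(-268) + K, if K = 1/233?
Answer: 8117721/233 ≈ 34840.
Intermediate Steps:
K = 1/233 ≈ 0.0042918
-130*(-268) + K = -130*(-268) + 1/233 = 34840 + 1/233 = 8117721/233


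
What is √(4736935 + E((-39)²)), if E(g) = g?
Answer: 2*√1184614 ≈ 2176.8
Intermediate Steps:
√(4736935 + E((-39)²)) = √(4736935 + (-39)²) = √(4736935 + 1521) = √4738456 = 2*√1184614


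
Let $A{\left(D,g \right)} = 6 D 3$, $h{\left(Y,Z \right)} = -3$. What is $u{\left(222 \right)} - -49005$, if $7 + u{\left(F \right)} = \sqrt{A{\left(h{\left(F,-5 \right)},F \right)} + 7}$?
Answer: $48998 + i \sqrt{47} \approx 48998.0 + 6.8557 i$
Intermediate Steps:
$A{\left(D,g \right)} = 18 D$
$u{\left(F \right)} = -7 + i \sqrt{47}$ ($u{\left(F \right)} = -7 + \sqrt{18 \left(-3\right) + 7} = -7 + \sqrt{-54 + 7} = -7 + \sqrt{-47} = -7 + i \sqrt{47}$)
$u{\left(222 \right)} - -49005 = \left(-7 + i \sqrt{47}\right) - -49005 = \left(-7 + i \sqrt{47}\right) + 49005 = 48998 + i \sqrt{47}$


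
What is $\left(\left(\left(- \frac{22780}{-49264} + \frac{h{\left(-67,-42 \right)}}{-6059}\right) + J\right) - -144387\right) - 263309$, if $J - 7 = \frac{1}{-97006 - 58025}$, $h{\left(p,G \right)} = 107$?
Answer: $- \frac{1375701456424222721}{11568823121964} \approx -1.1891 \cdot 10^{5}$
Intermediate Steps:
$J = \frac{1085216}{155031}$ ($J = 7 + \frac{1}{-97006 - 58025} = 7 + \frac{1}{-155031} = 7 - \frac{1}{155031} = \frac{1085216}{155031} \approx 7.0$)
$\left(\left(\left(- \frac{22780}{-49264} + \frac{h{\left(-67,-42 \right)}}{-6059}\right) + J\right) - -144387\right) - 263309 = \left(\left(\left(- \frac{22780}{-49264} + \frac{107}{-6059}\right) + \frac{1085216}{155031}\right) - -144387\right) - 263309 = \left(\left(\left(\left(-22780\right) \left(- \frac{1}{49264}\right) + 107 \left(- \frac{1}{6059}\right)\right) + \frac{1085216}{155031}\right) + 144387\right) - 263309 = \left(\left(\left(\frac{5695}{12316} - \frac{107}{6059}\right) + \frac{1085216}{155031}\right) + 144387\right) - 263309 = \left(\left(\frac{33188193}{74622644} + \frac{1085216}{155031}\right) + 144387\right) - 263309 = \left(\frac{86126885980087}{11568823121964} + 144387\right) - 263309 = \frac{1670473790996996155}{11568823121964} - 263309 = - \frac{1375701456424222721}{11568823121964}$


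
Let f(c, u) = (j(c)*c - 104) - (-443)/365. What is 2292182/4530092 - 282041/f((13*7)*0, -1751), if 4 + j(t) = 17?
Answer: 233218079089437/84977730782 ≈ 2744.5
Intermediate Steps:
j(t) = 13 (j(t) = -4 + 17 = 13)
f(c, u) = -37517/365 + 13*c (f(c, u) = (13*c - 104) - (-443)/365 = (-104 + 13*c) - (-443)/365 = (-104 + 13*c) - 1*(-443/365) = (-104 + 13*c) + 443/365 = -37517/365 + 13*c)
2292182/4530092 - 282041/f((13*7)*0, -1751) = 2292182/4530092 - 282041/(-37517/365 + 13*((13*7)*0)) = 2292182*(1/4530092) - 282041/(-37517/365 + 13*(91*0)) = 1146091/2265046 - 282041/(-37517/365 + 13*0) = 1146091/2265046 - 282041/(-37517/365 + 0) = 1146091/2265046 - 282041/(-37517/365) = 1146091/2265046 - 282041*(-365/37517) = 1146091/2265046 + 102944965/37517 = 233218079089437/84977730782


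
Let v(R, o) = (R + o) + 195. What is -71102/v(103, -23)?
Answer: -71102/275 ≈ -258.55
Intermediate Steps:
v(R, o) = 195 + R + o
-71102/v(103, -23) = -71102/(195 + 103 - 23) = -71102/275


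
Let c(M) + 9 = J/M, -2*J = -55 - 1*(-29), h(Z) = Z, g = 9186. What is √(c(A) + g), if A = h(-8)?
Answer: √146806/4 ≈ 95.788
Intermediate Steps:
J = 13 (J = -(-55 - 1*(-29))/2 = -(-55 + 29)/2 = -½*(-26) = 13)
A = -8
c(M) = -9 + 13/M
√(c(A) + g) = √((-9 + 13/(-8)) + 9186) = √((-9 + 13*(-⅛)) + 9186) = √((-9 - 13/8) + 9186) = √(-85/8 + 9186) = √(73403/8) = √146806/4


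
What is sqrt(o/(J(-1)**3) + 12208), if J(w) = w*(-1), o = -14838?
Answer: I*sqrt(2630) ≈ 51.284*I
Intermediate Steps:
J(w) = -w
sqrt(o/(J(-1)**3) + 12208) = sqrt(-14838/((-1*(-1))**3) + 12208) = sqrt(-14838/(1**3) + 12208) = sqrt(-14838/1 + 12208) = sqrt(-14838*1 + 12208) = sqrt(-14838 + 12208) = sqrt(-2630) = I*sqrt(2630)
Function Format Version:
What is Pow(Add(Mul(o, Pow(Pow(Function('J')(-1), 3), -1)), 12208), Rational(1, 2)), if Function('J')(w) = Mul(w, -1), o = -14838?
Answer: Mul(I, Pow(2630, Rational(1, 2))) ≈ Mul(51.284, I)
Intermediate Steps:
Function('J')(w) = Mul(-1, w)
Pow(Add(Mul(o, Pow(Pow(Function('J')(-1), 3), -1)), 12208), Rational(1, 2)) = Pow(Add(Mul(-14838, Pow(Pow(Mul(-1, -1), 3), -1)), 12208), Rational(1, 2)) = Pow(Add(Mul(-14838, Pow(Pow(1, 3), -1)), 12208), Rational(1, 2)) = Pow(Add(Mul(-14838, Pow(1, -1)), 12208), Rational(1, 2)) = Pow(Add(Mul(-14838, 1), 12208), Rational(1, 2)) = Pow(Add(-14838, 12208), Rational(1, 2)) = Pow(-2630, Rational(1, 2)) = Mul(I, Pow(2630, Rational(1, 2)))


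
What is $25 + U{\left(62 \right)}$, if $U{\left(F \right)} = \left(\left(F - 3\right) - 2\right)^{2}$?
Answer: $3274$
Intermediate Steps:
$U{\left(F \right)} = \left(-5 + F\right)^{2}$ ($U{\left(F \right)} = \left(\left(-3 + F\right) - 2\right)^{2} = \left(-5 + F\right)^{2}$)
$25 + U{\left(62 \right)} = 25 + \left(-5 + 62\right)^{2} = 25 + 57^{2} = 25 + 3249 = 3274$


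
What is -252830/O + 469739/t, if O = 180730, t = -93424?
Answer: -10851631939/1688451952 ≈ -6.4270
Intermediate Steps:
-252830/O + 469739/t = -252830/180730 + 469739/(-93424) = -252830*1/180730 + 469739*(-1/93424) = -25283/18073 - 469739/93424 = -10851631939/1688451952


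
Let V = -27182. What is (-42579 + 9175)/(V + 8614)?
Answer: 8351/4642 ≈ 1.7990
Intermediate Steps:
(-42579 + 9175)/(V + 8614) = (-42579 + 9175)/(-27182 + 8614) = -33404/(-18568) = -33404*(-1/18568) = 8351/4642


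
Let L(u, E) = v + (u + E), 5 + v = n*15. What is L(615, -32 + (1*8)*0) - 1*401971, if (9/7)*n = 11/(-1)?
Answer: -1204564/3 ≈ -4.0152e+5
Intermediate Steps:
n = -77/9 (n = 7*(11/(-1))/9 = 7*(11*(-1))/9 = (7/9)*(-11) = -77/9 ≈ -8.5556)
v = -400/3 (v = -5 - 77/9*15 = -5 - 385/3 = -400/3 ≈ -133.33)
L(u, E) = -400/3 + E + u (L(u, E) = -400/3 + (u + E) = -400/3 + (E + u) = -400/3 + E + u)
L(615, -32 + (1*8)*0) - 1*401971 = (-400/3 + (-32 + (1*8)*0) + 615) - 1*401971 = (-400/3 + (-32 + 8*0) + 615) - 401971 = (-400/3 + (-32 + 0) + 615) - 401971 = (-400/3 - 32 + 615) - 401971 = 1349/3 - 401971 = -1204564/3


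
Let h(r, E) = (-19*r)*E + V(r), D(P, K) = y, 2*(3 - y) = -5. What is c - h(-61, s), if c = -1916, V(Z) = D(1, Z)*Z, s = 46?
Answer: -109789/2 ≈ -54895.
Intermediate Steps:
y = 11/2 (y = 3 - ½*(-5) = 3 + 5/2 = 11/2 ≈ 5.5000)
D(P, K) = 11/2
V(Z) = 11*Z/2
h(r, E) = 11*r/2 - 19*E*r (h(r, E) = (-19*r)*E + 11*r/2 = -19*E*r + 11*r/2 = 11*r/2 - 19*E*r)
c - h(-61, s) = -1916 - (-61)*(11 - 38*46)/2 = -1916 - (-61)*(11 - 1748)/2 = -1916 - (-61)*(-1737)/2 = -1916 - 1*105957/2 = -1916 - 105957/2 = -109789/2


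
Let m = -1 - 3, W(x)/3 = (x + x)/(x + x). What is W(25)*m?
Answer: -12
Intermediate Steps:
W(x) = 3 (W(x) = 3*((x + x)/(x + x)) = 3*((2*x)/((2*x))) = 3*((2*x)*(1/(2*x))) = 3*1 = 3)
m = -4
W(25)*m = 3*(-4) = -12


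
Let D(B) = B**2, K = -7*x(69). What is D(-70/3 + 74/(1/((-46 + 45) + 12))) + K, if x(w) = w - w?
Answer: 5626384/9 ≈ 6.2515e+5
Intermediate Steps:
x(w) = 0
K = 0 (K = -7*0 = 0)
D(-70/3 + 74/(1/((-46 + 45) + 12))) + K = (-70/3 + 74/(1/((-46 + 45) + 12)))**2 + 0 = (-70*1/3 + 74/(1/(-1 + 12)))**2 + 0 = (-70/3 + 74/(1/11))**2 + 0 = (-70/3 + 74*11)**2 + 0 = (-70/3 + 814)**2 + 0 = (2372/3)**2 + 0 = 5626384/9 + 0 = 5626384/9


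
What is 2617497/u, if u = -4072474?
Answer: -2617497/4072474 ≈ -0.64273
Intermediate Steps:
2617497/u = 2617497/(-4072474) = 2617497*(-1/4072474) = -2617497/4072474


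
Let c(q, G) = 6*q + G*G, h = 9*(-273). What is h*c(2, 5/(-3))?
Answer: -36309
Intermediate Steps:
h = -2457
c(q, G) = G**2 + 6*q (c(q, G) = 6*q + G**2 = G**2 + 6*q)
h*c(2, 5/(-3)) = -2457*((5/(-3))**2 + 6*2) = -2457*((5*(-1/3))**2 + 12) = -2457*((-5/3)**2 + 12) = -2457*(25/9 + 12) = -2457*133/9 = -36309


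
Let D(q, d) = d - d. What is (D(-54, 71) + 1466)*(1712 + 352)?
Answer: 3025824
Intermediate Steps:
D(q, d) = 0
(D(-54, 71) + 1466)*(1712 + 352) = (0 + 1466)*(1712 + 352) = 1466*2064 = 3025824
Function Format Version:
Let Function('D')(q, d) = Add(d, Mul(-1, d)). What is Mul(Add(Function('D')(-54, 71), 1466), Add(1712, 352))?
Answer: 3025824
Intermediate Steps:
Function('D')(q, d) = 0
Mul(Add(Function('D')(-54, 71), 1466), Add(1712, 352)) = Mul(Add(0, 1466), Add(1712, 352)) = Mul(1466, 2064) = 3025824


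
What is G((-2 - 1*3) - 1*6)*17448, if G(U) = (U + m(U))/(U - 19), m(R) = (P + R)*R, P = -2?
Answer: -383856/5 ≈ -76771.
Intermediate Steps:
m(R) = R*(-2 + R) (m(R) = (-2 + R)*R = R*(-2 + R))
G(U) = (U + U*(-2 + U))/(-19 + U) (G(U) = (U + U*(-2 + U))/(U - 19) = (U + U*(-2 + U))/(-19 + U))
G((-2 - 1*3) - 1*6)*17448 = (((-2 - 1*3) - 1*6)*(-1 + ((-2 - 1*3) - 1*6))/(-19 + ((-2 - 1*3) - 1*6)))*17448 = (((-2 - 3) - 6)*(-1 + ((-2 - 3) - 6))/(-19 + ((-2 - 3) - 6)))*17448 = ((-5 - 6)*(-1 + (-5 - 6))/(-19 + (-5 - 6)))*17448 = -11*(-1 - 11)/(-19 - 11)*17448 = -11*(-12)/(-30)*17448 = -11*(-1/30)*(-12)*17448 = -22/5*17448 = -383856/5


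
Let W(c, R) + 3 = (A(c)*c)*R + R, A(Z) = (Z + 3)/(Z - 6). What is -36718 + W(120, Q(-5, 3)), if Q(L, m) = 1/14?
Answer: -9765307/266 ≈ -36712.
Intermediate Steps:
A(Z) = (3 + Z)/(-6 + Z)
Q(L, m) = 1/14
W(c, R) = -3 + R + R*c*(3 + c)/(-6 + c) (W(c, R) = -3 + ((((3 + c)/(-6 + c))*c)*R + R) = -3 + ((c*(3 + c)/(-6 + c))*R + R) = -3 + (R*c*(3 + c)/(-6 + c) + R) = -3 + (R + R*c*(3 + c)/(-6 + c)) = -3 + R + R*c*(3 + c)/(-6 + c))
-36718 + W(120, Q(-5, 3)) = -36718 + ((-6 + 120)*(-3 + 1/14) + (1/14)*120*(3 + 120))/(-6 + 120) = -36718 + (114*(-41/14) + (1/14)*120*123)/114 = -36718 + (-2337/7 + 7380/7)/114 = -36718 + (1/114)*(5043/7) = -36718 + 1681/266 = -9765307/266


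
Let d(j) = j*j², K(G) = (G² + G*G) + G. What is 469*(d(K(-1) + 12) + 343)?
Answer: 1191260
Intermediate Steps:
K(G) = G + 2*G² (K(G) = (G² + G²) + G = 2*G² + G = G + 2*G²)
d(j) = j³
469*(d(K(-1) + 12) + 343) = 469*((-(1 + 2*(-1)) + 12)³ + 343) = 469*((-(1 - 2) + 12)³ + 343) = 469*((-1*(-1) + 12)³ + 343) = 469*((1 + 12)³ + 343) = 469*(13³ + 343) = 469*(2197 + 343) = 469*2540 = 1191260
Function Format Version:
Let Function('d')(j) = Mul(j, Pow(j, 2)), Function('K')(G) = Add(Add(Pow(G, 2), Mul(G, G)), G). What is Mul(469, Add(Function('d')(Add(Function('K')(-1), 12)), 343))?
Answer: 1191260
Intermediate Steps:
Function('K')(G) = Add(G, Mul(2, Pow(G, 2))) (Function('K')(G) = Add(Add(Pow(G, 2), Pow(G, 2)), G) = Add(Mul(2, Pow(G, 2)), G) = Add(G, Mul(2, Pow(G, 2))))
Function('d')(j) = Pow(j, 3)
Mul(469, Add(Function('d')(Add(Function('K')(-1), 12)), 343)) = Mul(469, Add(Pow(Add(Mul(-1, Add(1, Mul(2, -1))), 12), 3), 343)) = Mul(469, Add(Pow(Add(Mul(-1, Add(1, -2)), 12), 3), 343)) = Mul(469, Add(Pow(Add(Mul(-1, -1), 12), 3), 343)) = Mul(469, Add(Pow(Add(1, 12), 3), 343)) = Mul(469, Add(Pow(13, 3), 343)) = Mul(469, Add(2197, 343)) = Mul(469, 2540) = 1191260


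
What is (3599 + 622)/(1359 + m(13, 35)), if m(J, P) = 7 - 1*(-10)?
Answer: 4221/1376 ≈ 3.0676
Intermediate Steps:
m(J, P) = 17 (m(J, P) = 7 + 10 = 17)
(3599 + 622)/(1359 + m(13, 35)) = (3599 + 622)/(1359 + 17) = 4221/1376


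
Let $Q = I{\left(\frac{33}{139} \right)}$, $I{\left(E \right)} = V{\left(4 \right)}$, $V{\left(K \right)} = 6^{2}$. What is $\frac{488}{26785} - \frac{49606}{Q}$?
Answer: $- \frac{664339571}{482130} \approx -1377.9$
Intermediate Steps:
$V{\left(K \right)} = 36$
$I{\left(E \right)} = 36$
$Q = 36$
$\frac{488}{26785} - \frac{49606}{Q} = \frac{488}{26785} - \frac{49606}{36} = 488 \cdot \frac{1}{26785} - \frac{24803}{18} = \frac{488}{26785} - \frac{24803}{18} = - \frac{664339571}{482130}$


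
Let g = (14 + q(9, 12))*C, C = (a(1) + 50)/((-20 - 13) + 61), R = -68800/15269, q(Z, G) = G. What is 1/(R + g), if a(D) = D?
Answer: 213766/9160147 ≈ 0.023337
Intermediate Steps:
R = -68800/15269 (R = -68800*1/15269 = -68800/15269 ≈ -4.5059)
C = 51/28 (C = (1 + 50)/((-20 - 13) + 61) = 51/(-33 + 61) = 51/28 ≈ 1.8214)
g = 663/14 (g = (14 + 12)*(51/28) = 26*(51/28) = 663/14 ≈ 47.357)
1/(R + g) = 1/(-68800/15269 + 663/14) = 1/(9160147/213766) = 213766/9160147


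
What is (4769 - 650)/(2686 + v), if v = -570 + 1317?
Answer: 4119/3433 ≈ 1.1998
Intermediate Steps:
v = 747
(4769 - 650)/(2686 + v) = (4769 - 650)/(2686 + 747) = 4119/3433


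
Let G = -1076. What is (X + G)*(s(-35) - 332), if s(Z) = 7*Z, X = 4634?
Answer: -2052966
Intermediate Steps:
(X + G)*(s(-35) - 332) = (4634 - 1076)*(7*(-35) - 332) = 3558*(-245 - 332) = 3558*(-577) = -2052966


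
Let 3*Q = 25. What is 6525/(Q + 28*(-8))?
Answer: -19575/647 ≈ -30.255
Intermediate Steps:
Q = 25/3 (Q = (1/3)*25 = 25/3 ≈ 8.3333)
6525/(Q + 28*(-8)) = 6525/(25/3 + 28*(-8)) = 6525/(25/3 - 224) = 6525/(-647/3) = 6525*(-3/647) = -19575/647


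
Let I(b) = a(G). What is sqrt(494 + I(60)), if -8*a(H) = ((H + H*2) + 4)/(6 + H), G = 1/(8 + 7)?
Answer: sqrt(1335542)/52 ≈ 22.224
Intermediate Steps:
G = 1/15 ≈ 0.066667
a(H) = -(4 + 3*H)/(8*(6 + H)) (a(H) = -((H + H*2) + 4)/(8*(6 + H)) = -((H + 2*H) + 4)/(8*(6 + H)) = -(3*H + 4)/(8*(6 + H)) = -(4 + 3*H)/(8*(6 + H)))
I(b) = -9/104 (I(b) = (-4 - 3*1/15)/(8*(6 + 1/15)) = (-4 - 1/5)/(8*(91/15)) = (1/8)*(15/91)*(-21/5) = -9/104)
sqrt(494 + I(60)) = sqrt(494 - 9/104) = sqrt(51367/104) = sqrt(1335542)/52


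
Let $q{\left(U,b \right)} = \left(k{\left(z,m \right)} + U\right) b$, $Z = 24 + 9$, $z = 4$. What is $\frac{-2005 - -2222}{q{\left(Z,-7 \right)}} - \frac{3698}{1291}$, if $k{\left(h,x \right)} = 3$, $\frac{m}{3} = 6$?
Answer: $- \frac{173149}{46476} \approx -3.7256$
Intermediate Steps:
$m = 18$ ($m = 3 \cdot 6 = 18$)
$Z = 33$
$q{\left(U,b \right)} = b \left(3 + U\right)$ ($q{\left(U,b \right)} = \left(3 + U\right) b = b \left(3 + U\right)$)
$\frac{-2005 - -2222}{q{\left(Z,-7 \right)}} - \frac{3698}{1291} = \frac{-2005 - -2222}{\left(-7\right) \left(3 + 33\right)} - \frac{3698}{1291} = \frac{-2005 + 2222}{\left(-7\right) 36} - \frac{3698}{1291} = \frac{217}{-252} - \frac{3698}{1291} = 217 \left(- \frac{1}{252}\right) - \frac{3698}{1291} = - \frac{31}{36} - \frac{3698}{1291} = - \frac{173149}{46476}$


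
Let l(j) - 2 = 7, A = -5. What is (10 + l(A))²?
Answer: 361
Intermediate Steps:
l(j) = 9 (l(j) = 2 + 7 = 9)
(10 + l(A))² = (10 + 9)² = 19² = 361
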